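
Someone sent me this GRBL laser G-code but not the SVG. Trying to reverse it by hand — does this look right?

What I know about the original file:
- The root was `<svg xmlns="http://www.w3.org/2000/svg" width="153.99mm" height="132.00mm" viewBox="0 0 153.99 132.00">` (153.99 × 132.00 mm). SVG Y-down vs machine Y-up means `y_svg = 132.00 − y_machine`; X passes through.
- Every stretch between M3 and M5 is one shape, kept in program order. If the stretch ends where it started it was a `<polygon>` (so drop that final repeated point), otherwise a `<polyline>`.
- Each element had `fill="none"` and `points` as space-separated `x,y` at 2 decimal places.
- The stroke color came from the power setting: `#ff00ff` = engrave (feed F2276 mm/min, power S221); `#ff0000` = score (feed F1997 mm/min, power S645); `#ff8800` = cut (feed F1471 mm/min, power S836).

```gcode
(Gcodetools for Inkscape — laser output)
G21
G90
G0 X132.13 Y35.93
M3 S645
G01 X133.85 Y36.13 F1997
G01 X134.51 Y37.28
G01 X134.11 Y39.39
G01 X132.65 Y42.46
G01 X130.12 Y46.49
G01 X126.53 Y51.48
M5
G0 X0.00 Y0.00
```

Each laser-on run becomes one SVG element. Flip Y back into SVG space with y_svg = 132.00 − y_machine. Every run uses S645, so all elements get stroke `#ff0000` (score).

Run 1: The run is open, so emit a `<polyline>` with points (Y-flipped): 132.13,96.07 133.85,95.87 134.51,94.72 134.11,92.61 132.65,89.54 130.12,85.51 126.53,80.52.

<svg xmlns="http://www.w3.org/2000/svg" width="153.99mm" height="132.00mm" viewBox="0 0 153.99 132.00">
  <polyline points="132.13,96.07 133.85,95.87 134.51,94.72 134.11,92.61 132.65,89.54 130.12,85.51 126.53,80.52" fill="none" stroke="#ff0000"/>
</svg>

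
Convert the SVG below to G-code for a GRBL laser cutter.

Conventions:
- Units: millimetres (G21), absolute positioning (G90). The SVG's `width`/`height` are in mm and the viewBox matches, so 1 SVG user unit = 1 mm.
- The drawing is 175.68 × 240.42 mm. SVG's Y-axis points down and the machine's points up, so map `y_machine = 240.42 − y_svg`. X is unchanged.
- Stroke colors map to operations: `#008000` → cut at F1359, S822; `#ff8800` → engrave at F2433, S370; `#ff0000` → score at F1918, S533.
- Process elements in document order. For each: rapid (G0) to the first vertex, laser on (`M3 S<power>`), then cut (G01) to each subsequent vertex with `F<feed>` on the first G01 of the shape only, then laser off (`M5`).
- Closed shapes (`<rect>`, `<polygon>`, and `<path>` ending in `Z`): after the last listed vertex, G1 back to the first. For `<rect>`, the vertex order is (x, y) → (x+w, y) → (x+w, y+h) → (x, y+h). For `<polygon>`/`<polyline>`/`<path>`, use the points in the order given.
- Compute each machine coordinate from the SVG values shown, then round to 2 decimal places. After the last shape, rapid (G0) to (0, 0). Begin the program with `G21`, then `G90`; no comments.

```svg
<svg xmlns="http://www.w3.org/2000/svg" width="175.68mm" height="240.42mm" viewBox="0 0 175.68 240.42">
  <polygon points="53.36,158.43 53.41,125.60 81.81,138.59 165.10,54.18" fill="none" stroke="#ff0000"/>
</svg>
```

G21
G90
G0 X53.36 Y81.99
M3 S533
G01 X53.41 Y114.82 F1918
G01 X81.81 Y101.83
G01 X165.10 Y186.24
G01 X53.36 Y81.99
M5
G0 X0.00 Y0.00

1 u = 1 mm; y_m = 240.42 − y.

[1] `<polygon>` closed polygon, #ff0000→score S533 F1918: (53.36,81.99) → (53.41,114.82) → (81.81,101.83) → (165.10,186.24) → (53.36,81.99) (closed)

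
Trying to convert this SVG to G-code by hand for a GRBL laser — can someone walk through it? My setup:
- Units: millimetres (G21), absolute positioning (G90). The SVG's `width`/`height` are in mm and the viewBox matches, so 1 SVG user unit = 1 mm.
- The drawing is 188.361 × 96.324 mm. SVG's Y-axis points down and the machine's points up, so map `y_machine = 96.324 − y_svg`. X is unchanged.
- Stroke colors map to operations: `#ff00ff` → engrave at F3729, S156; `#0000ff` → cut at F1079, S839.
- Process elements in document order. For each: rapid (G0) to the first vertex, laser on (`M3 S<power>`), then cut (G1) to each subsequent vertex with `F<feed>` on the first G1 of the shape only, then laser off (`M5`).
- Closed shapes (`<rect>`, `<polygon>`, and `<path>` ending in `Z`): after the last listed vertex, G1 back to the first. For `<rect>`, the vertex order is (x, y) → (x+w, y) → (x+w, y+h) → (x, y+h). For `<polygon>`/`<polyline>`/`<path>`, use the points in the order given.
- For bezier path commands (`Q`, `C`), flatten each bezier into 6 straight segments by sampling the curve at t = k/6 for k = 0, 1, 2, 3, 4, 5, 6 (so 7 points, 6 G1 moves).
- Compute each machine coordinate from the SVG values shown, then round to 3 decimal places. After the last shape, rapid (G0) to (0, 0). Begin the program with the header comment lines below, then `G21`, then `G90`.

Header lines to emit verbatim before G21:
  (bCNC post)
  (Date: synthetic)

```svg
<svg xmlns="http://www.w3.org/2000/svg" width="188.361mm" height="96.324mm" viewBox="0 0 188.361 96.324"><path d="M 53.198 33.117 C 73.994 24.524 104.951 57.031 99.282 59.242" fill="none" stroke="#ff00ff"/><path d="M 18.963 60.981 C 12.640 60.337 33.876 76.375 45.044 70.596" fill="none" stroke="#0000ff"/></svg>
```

(bCNC post)
(Date: synthetic)
G21
G90
G0 X53.198 Y63.207
M3 S156
G1 X64.226 Y64.409 F3729
G1 X75.648 Y60.744
G1 X86.164 Y54.196
G1 X94.475 Y46.747
G1 X99.281 Y40.382
G1 X99.282 Y37.082
M5
G0 X18.963 Y35.343
M3 S839
G1 X17.924 Y34.453 F1079
G1 X20.433 Y31.852
G1 X25.444 Y28.610
G1 X31.914 Y25.795
G1 X38.795 Y24.478
G1 X45.044 Y25.728
M5
G0 X0.000 Y0.000

1 u = 1 mm; y_m = 96.324 − y.

[1] `<path>` cubic bezier, #ff00ff→engrave S156 F3729: (53.198,63.207) → (64.226,64.409) → (75.648,60.744) → (86.164,54.196) → (94.475,46.747) → (99.281,40.382) → (99.282,37.082)

[2] `<path>` cubic bezier, #0000ff→cut S839 F1079: (18.963,35.343) → (17.924,34.453) → (20.433,31.852) → (25.444,28.610) → (31.914,25.795) → (38.795,24.478) → (45.044,25.728)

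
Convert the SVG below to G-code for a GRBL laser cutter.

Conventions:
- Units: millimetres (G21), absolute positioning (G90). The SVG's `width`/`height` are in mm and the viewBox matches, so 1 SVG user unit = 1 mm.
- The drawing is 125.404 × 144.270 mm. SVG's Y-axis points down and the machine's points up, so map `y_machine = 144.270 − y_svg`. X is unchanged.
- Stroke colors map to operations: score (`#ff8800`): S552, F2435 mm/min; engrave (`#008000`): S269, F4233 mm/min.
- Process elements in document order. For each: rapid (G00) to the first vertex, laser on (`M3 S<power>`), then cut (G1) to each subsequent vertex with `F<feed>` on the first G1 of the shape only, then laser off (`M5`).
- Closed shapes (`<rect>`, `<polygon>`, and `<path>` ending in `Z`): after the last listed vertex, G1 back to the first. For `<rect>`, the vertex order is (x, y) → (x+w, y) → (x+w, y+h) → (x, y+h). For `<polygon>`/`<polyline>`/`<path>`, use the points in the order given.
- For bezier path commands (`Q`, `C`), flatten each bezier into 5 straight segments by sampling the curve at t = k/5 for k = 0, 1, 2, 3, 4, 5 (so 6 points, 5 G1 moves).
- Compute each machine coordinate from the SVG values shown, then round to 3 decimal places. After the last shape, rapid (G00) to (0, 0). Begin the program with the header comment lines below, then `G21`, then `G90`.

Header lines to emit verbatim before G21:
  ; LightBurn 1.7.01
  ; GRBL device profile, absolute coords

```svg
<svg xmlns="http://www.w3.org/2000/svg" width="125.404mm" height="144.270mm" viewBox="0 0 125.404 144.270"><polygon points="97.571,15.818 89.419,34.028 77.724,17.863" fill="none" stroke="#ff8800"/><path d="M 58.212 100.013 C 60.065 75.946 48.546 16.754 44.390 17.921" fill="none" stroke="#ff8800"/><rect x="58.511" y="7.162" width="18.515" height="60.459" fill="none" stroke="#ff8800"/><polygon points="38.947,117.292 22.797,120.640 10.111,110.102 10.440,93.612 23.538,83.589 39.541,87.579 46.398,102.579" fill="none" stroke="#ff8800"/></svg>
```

; LightBurn 1.7.01
; GRBL device profile, absolute coords
G21
G90
G00 X97.571 Y128.452
M3 S552
G1 X89.419 Y110.242 F2435
G1 X77.724 Y126.407
G1 X97.571 Y128.452
M5
G00 X58.212 Y44.257
M3 S552
G1 X57.885 Y62.148 F2435
G1 X55.344 Y83.886
G1 X51.584 Y104.888
G1 X47.601 Y120.570
G1 X44.390 Y126.349
M5
G00 X58.511 Y137.108
M3 S552
G1 X77.026 Y137.108 F2435
G1 X77.026 Y76.649
G1 X58.511 Y76.649
G1 X58.511 Y137.108
M5
G00 X38.947 Y26.978
M3 S552
G1 X22.797 Y23.630 F2435
G1 X10.111 Y34.168
G1 X10.440 Y50.658
G1 X23.538 Y60.681
G1 X39.541 Y56.691
G1 X46.398 Y41.691
G1 X38.947 Y26.978
M5
G00 X0.000 Y0.000

1 u = 1 mm; y_m = 144.270 − y.

[1] `<polygon>` regular polygon, #ff8800→score S552 F2435: (97.571,128.452) → (89.419,110.242) → (77.724,126.407) → (97.571,128.452) (closed)

[2] `<path>` cubic bezier, #ff8800→score S552 F2435: (58.212,44.257) → (57.885,62.148) → (55.344,83.886) → (51.584,104.888) → (47.601,120.570) → (44.390,126.349)

[3] `<rect>` rectangle, #ff8800→score S552 F2435: (58.511,137.108) → (77.026,137.108) → (77.026,76.649) → (58.511,76.649) → (58.511,137.108) (closed)

[4] `<polygon>` regular polygon, #ff8800→score S552 F2435: (38.947,26.978) → (22.797,23.630) → (10.111,34.168) → (10.440,50.658) → (23.538,60.681) → (39.541,56.691) → (46.398,41.691) → (38.947,26.978) (closed)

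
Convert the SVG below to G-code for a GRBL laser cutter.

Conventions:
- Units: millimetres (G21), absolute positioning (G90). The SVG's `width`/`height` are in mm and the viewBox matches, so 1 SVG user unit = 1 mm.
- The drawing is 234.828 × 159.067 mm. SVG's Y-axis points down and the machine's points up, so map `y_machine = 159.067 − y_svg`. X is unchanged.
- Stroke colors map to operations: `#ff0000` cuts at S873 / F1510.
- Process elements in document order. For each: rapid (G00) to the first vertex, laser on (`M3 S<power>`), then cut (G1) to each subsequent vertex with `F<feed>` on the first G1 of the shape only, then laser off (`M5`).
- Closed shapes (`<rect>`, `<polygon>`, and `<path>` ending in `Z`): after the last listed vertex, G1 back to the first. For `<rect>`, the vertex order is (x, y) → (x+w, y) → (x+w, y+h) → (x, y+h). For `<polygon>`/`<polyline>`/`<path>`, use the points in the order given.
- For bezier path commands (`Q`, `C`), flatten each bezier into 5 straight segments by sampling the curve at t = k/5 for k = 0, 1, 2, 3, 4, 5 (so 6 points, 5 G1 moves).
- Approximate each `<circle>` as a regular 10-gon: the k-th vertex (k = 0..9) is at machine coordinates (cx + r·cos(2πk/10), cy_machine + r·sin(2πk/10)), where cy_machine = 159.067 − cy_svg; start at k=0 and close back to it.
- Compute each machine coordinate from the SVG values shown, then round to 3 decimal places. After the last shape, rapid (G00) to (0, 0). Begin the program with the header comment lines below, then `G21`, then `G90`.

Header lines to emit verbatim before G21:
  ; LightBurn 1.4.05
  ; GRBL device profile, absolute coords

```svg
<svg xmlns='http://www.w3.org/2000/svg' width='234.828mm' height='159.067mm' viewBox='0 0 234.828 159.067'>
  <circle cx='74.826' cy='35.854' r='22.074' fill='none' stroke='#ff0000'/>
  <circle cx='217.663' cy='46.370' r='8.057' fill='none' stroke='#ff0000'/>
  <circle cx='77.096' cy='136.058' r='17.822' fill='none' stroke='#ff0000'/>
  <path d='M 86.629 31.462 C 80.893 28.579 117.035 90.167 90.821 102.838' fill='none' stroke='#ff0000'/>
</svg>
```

; LightBurn 1.4.05
; GRBL device profile, absolute coords
G21
G90
G00 X96.900 Y123.213
M3 S873
G1 X92.684 Y136.188 F1510
G1 X81.647 Y144.207
G1 X68.005 Y144.207
G1 X56.968 Y136.188
G1 X52.752 Y123.213
G1 X56.968 Y110.238
G1 X68.005 Y102.219
G1 X81.647 Y102.219
G1 X92.684 Y110.238
G1 X96.900 Y123.213
M5
G00 X225.720 Y112.697
M3 S873
G1 X224.181 Y117.433 F1510
G1 X220.153 Y120.360
G1 X215.173 Y120.360
G1 X211.145 Y117.433
G1 X209.606 Y112.697
G1 X211.145 Y107.961
G1 X215.173 Y105.034
G1 X220.153 Y105.034
G1 X224.181 Y107.961
G1 X225.720 Y112.697
M5
G00 X94.918 Y23.009
M3 S873
G1 X91.514 Y33.485 F1510
G1 X82.603 Y39.959
G1 X71.589 Y39.959
G1 X62.678 Y33.485
G1 X59.274 Y23.009
G1 X62.678 Y12.533
G1 X71.589 Y6.059
G1 X82.603 Y6.059
G1 X91.514 Y12.533
G1 X94.918 Y23.009
M5
G00 X86.629 Y127.605
M3 S873
G1 X87.379 Y122.505 F1510
G1 X93.176 Y107.375
G1 X99.018 Y87.658
G1 X99.901 Y68.795
G1 X90.821 Y56.229
M5
G00 X0.000 Y0.000

viewBox `0 0 234.828 159.067` with mm width/height → 1 unit = 1 mm. Flip: y_m = 159.067 − y_svg.

**Shape 1** — `<circle>` circle, stroke `#ff0000` → cut (S873, F1510). Machine vertices: (96.900,123.213) → (92.684,136.188) → (81.647,144.207) → (68.005,144.207) → (56.968,136.188) → (52.752,123.213) → (56.968,110.238) → (68.005,102.219) → (81.647,102.219) → (92.684,110.238) → (96.900,123.213). Closed: final G1 returns to the first vertex.

**Shape 2** — `<circle>` circle, stroke `#ff0000` → cut (S873, F1510). Machine vertices: (225.720,112.697) → (224.181,117.433) → (220.153,120.360) → (215.173,120.360) → (211.145,117.433) → (209.606,112.697) → (211.145,107.961) → (215.173,105.034) → (220.153,105.034) → (224.181,107.961) → (225.720,112.697). Closed: final G1 returns to the first vertex.

**Shape 3** — `<circle>` circle, stroke `#ff0000` → cut (S873, F1510). Machine vertices: (94.918,23.009) → (91.514,33.485) → (82.603,39.959) → (71.589,39.959) → (62.678,33.485) → (59.274,23.009) → (62.678,12.533) → (71.589,6.059) → (82.603,6.059) → (91.514,12.533) → (94.918,23.009). Closed: final G1 returns to the first vertex.

**Shape 4** — `<path>` cubic bezier, stroke `#ff0000` → cut (S873, F1510). Control points (SVG): P0=(86.629,31.462), P1=(80.893,28.579), P2=(117.035,90.167), P3=(90.821,102.838); sampled at t=k/5. Machine vertices: (86.629,127.605) → (87.379,122.505) → (93.176,107.375) → (99.018,87.658) → (99.901,68.795) → (90.821,56.229). Open path.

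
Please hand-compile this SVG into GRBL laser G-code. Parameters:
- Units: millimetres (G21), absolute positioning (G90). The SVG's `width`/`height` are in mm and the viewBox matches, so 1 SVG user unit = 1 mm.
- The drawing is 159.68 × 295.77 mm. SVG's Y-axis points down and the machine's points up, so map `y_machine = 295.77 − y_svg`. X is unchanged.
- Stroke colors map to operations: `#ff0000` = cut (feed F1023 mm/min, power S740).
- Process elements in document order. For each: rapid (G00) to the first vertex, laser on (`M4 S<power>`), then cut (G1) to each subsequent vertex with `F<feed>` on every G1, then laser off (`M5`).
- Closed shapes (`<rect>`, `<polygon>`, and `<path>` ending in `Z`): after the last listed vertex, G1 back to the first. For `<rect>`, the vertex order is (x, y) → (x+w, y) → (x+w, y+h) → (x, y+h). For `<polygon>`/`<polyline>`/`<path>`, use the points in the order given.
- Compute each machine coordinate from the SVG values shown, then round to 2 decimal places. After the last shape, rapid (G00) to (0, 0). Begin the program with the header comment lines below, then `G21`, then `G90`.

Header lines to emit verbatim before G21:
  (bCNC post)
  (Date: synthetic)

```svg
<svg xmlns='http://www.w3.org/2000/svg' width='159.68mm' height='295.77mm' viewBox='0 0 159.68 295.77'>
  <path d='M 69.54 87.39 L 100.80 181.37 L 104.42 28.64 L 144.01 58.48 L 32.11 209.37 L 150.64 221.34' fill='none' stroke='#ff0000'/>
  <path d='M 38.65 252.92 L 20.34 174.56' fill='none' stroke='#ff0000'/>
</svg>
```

Since the viewBox matches the mm dimensions, user units are millimetres directly. The only transform is the Y-flip y_m = 295.77 − y_svg.

Shape 1 is a open polyline drawn with `<path>`. Its stroke #ff0000 means cut at S740, F1023. After flipping Y the toolpath is (69.54,208.38) → (100.80,114.40) → (104.42,267.13) → (144.01,237.29) → (32.11,86.40) → (150.64,74.43).

Shape 2 is a line segment drawn with `<path>`. Its stroke #ff0000 means cut at S740, F1023. After flipping Y the toolpath is (38.65,42.85) → (20.34,121.21).

(bCNC post)
(Date: synthetic)
G21
G90
G00 X69.54 Y208.38
M4 S740
G1 X100.80 Y114.40 F1023
G1 X104.42 Y267.13 F1023
G1 X144.01 Y237.29 F1023
G1 X32.11 Y86.40 F1023
G1 X150.64 Y74.43 F1023
M5
G00 X38.65 Y42.85
M4 S740
G1 X20.34 Y121.21 F1023
M5
G00 X0.00 Y0.00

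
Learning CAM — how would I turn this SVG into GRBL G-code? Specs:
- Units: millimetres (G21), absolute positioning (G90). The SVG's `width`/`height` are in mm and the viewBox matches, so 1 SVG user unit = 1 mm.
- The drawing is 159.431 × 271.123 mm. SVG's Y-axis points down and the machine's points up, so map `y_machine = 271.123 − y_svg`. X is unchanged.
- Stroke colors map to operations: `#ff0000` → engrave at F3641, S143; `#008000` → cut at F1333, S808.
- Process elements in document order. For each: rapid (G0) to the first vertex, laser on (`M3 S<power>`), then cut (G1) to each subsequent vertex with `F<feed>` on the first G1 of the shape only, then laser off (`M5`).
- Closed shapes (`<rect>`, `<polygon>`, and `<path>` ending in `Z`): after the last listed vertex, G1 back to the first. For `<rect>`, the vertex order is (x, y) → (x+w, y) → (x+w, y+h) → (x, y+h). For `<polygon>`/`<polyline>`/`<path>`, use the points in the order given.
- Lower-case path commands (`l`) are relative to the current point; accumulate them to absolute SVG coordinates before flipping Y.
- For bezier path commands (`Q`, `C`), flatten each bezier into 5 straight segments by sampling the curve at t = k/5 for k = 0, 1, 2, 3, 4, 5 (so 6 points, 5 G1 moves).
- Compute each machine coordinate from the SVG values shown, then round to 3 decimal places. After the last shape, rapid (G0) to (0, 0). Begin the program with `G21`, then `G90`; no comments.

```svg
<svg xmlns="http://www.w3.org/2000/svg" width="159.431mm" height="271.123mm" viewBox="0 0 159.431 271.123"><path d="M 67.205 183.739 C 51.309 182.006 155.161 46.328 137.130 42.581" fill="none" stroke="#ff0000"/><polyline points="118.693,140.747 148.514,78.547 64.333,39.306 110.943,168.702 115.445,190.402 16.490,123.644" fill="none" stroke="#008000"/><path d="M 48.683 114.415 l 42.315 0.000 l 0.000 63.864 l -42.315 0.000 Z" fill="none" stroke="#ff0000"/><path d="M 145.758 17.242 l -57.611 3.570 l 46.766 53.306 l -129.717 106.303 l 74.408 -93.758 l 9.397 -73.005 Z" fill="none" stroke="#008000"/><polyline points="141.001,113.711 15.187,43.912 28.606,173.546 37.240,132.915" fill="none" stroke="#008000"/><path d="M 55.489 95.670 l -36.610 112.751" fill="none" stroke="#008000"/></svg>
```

G21
G90
G0 X67.205 Y87.384
M3 S143
G1 X70.104 Y102.370 F3641
G1 X90.144 Y136.741
G1 X115.728 Y177.735
G1 X135.256 Y212.589
G1 X137.130 Y228.542
M5
G0 X118.693 Y130.376
M3 S808
G1 X148.514 Y192.576 F1333
G1 X64.333 Y231.817
G1 X110.943 Y102.421
G1 X115.445 Y80.721
G1 X16.490 Y147.479
M5
G0 X48.683 Y156.708
M3 S143
G1 X90.998 Y156.708 F3641
G1 X90.998 Y92.844
G1 X48.683 Y92.844
G1 X48.683 Y156.708
M5
G0 X145.758 Y253.881
M3 S808
G1 X88.147 Y250.311 F1333
G1 X134.913 Y197.005
G1 X5.196 Y90.702
G1 X79.604 Y184.460
G1 X89.001 Y257.465
G1 X145.758 Y253.881
M5
G0 X141.001 Y157.412
M3 S808
G1 X15.187 Y227.211 F1333
G1 X28.606 Y97.577
G1 X37.240 Y138.208
M5
G0 X55.489 Y175.453
M3 S808
G1 X18.879 Y62.702 F1333
M5
G0 X0.000 Y0.000

Since the viewBox matches the mm dimensions, user units are millimetres directly. The only transform is the Y-flip y_m = 271.123 − y_svg.

Shape 1 is a cubic bezier drawn with `<path>`. Its stroke #ff0000 means engrave at S143, F3641. After flipping Y the toolpath is (67.205,87.384) → (70.104,102.370) → (90.144,136.741) → (115.728,177.735) → (135.256,212.589) → (137.130,228.542).

Shape 2 is a open polyline drawn with `<polyline>`. Its stroke #008000 means cut at S808, F1333. After flipping Y the toolpath is (118.693,130.376) → (148.514,192.576) → (64.333,231.817) → (110.943,102.421) → (115.445,80.721) → (16.490,147.479).

Shape 3 is a rectangle drawn with `<path>`. Its stroke #ff0000 means engrave at S143, F3641. After flipping Y the toolpath is (48.683,156.708) → (90.998,156.708) → (90.998,92.844) → (48.683,92.844) → (48.683,156.708), returning to the start.

Shape 4 is a closed polygon drawn with `<path>`. Its stroke #008000 means cut at S808, F1333. After flipping Y the toolpath is (145.758,253.881) → (88.147,250.311) → (134.913,197.005) → (5.196,90.702) → (79.604,184.460) → (89.001,257.465) → (145.758,253.881), returning to the start.

Shape 5 is a open polyline drawn with `<polyline>`. Its stroke #008000 means cut at S808, F1333. After flipping Y the toolpath is (141.001,157.412) → (15.187,227.211) → (28.606,97.577) → (37.240,138.208).

Shape 6 is a line segment drawn with `<path>`. Its stroke #008000 means cut at S808, F1333. After flipping Y the toolpath is (55.489,175.453) → (18.879,62.702).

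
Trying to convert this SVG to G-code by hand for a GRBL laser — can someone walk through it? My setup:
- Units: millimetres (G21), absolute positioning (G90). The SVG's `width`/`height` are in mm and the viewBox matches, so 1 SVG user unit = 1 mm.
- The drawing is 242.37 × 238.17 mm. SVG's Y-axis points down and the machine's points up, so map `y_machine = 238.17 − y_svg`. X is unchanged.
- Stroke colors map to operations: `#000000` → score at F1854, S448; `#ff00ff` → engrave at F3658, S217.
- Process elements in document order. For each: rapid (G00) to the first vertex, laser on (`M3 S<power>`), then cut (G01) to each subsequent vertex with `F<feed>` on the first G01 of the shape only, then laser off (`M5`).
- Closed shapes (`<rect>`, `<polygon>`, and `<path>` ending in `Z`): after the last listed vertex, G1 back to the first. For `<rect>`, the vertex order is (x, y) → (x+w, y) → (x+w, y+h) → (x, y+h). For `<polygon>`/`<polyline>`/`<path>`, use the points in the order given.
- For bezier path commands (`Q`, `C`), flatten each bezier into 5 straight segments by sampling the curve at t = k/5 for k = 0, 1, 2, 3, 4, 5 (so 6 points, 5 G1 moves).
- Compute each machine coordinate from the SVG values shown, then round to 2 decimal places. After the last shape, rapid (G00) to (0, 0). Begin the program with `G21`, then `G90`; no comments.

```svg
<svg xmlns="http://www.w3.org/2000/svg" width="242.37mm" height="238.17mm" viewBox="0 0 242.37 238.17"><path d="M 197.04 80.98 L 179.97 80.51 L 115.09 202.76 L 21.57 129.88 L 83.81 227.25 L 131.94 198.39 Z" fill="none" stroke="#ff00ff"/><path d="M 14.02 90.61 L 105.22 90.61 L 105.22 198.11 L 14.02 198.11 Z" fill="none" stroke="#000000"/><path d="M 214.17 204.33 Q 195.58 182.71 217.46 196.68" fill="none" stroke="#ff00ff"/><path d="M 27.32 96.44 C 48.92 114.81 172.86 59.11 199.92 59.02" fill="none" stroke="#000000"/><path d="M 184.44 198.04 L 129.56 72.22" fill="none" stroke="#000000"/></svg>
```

G21
G90
G00 X197.04 Y157.19
M3 S217
G01 X179.97 Y157.66 F3658
G01 X115.09 Y35.41
G01 X21.57 Y108.29
G01 X83.81 Y10.92
G01 X131.94 Y39.78
G01 X197.04 Y157.19
M5
G00 X14.02 Y147.56
M3 S448
G01 X105.22 Y147.56 F1854
G01 X105.22 Y40.06
G01 X14.02 Y40.06
G01 X14.02 Y147.56
M5
G00 X214.17 Y33.84
M3 S217
G01 X208.35 Y41.06 F3658
G01 X205.77 Y45.44
G01 X206.43 Y46.97
G01 X210.33 Y45.65
G01 X217.46 Y41.49
M5
G00 X27.32 Y141.73
M3 S448
G01 X50.97 Y138.56 F1854
G01 X89.61 Y146.94
G01 X133.70 Y160.65
G01 X173.65 Y173.46
G01 X199.92 Y179.15
M5
G00 X184.44 Y40.13
M3 S448
G01 X129.56 Y165.95 F1854
M5
G00 X0.00 Y0.00

viewBox `0 0 242.37 238.17` with mm width/height → 1 unit = 1 mm. Flip: y_m = 238.17 − y_svg.

**Shape 1** — `<path>` closed polygon, stroke `#ff00ff` → engrave (S217, F3658). Machine vertices: (197.04,157.19) → (179.97,157.66) → (115.09,35.41) → (21.57,108.29) → (83.81,10.92) → (131.94,39.78) → (197.04,157.19). Closed: final G1 returns to the first vertex.

**Shape 2** — `<path>` rectangle, stroke `#000000` → score (S448, F1854). Machine vertices: (14.02,147.56) → (105.22,147.56) → (105.22,40.06) → (14.02,40.06) → (14.02,147.56). Closed: final G1 returns to the first vertex.

**Shape 3** — `<path>` quadratic bezier, stroke `#ff00ff` → engrave (S217, F3658). Control points (SVG): P0=(214.17,204.33), P1=(195.58,182.71), P2=(217.46,196.68); sampled at t=k/5. Machine vertices: (214.17,33.84) → (208.35,41.06) → (205.77,45.44) → (206.43,46.97) → (210.33,45.65) → (217.46,41.49). Open path.

**Shape 4** — `<path>` cubic bezier, stroke `#000000` → score (S448, F1854). Control points (SVG): P0=(27.32,96.44), P1=(48.92,114.81), P2=(172.86,59.11), P3=(199.92,59.02); sampled at t=k/5. Machine vertices: (27.32,141.73) → (50.97,138.56) → (89.61,146.94) → (133.70,160.65) → (173.65,173.46) → (199.92,179.15). Open path.

**Shape 5** — `<path>` line segment, stroke `#000000` → score (S448, F1854). Machine vertices: (184.44,40.13) → (129.56,165.95). Open path.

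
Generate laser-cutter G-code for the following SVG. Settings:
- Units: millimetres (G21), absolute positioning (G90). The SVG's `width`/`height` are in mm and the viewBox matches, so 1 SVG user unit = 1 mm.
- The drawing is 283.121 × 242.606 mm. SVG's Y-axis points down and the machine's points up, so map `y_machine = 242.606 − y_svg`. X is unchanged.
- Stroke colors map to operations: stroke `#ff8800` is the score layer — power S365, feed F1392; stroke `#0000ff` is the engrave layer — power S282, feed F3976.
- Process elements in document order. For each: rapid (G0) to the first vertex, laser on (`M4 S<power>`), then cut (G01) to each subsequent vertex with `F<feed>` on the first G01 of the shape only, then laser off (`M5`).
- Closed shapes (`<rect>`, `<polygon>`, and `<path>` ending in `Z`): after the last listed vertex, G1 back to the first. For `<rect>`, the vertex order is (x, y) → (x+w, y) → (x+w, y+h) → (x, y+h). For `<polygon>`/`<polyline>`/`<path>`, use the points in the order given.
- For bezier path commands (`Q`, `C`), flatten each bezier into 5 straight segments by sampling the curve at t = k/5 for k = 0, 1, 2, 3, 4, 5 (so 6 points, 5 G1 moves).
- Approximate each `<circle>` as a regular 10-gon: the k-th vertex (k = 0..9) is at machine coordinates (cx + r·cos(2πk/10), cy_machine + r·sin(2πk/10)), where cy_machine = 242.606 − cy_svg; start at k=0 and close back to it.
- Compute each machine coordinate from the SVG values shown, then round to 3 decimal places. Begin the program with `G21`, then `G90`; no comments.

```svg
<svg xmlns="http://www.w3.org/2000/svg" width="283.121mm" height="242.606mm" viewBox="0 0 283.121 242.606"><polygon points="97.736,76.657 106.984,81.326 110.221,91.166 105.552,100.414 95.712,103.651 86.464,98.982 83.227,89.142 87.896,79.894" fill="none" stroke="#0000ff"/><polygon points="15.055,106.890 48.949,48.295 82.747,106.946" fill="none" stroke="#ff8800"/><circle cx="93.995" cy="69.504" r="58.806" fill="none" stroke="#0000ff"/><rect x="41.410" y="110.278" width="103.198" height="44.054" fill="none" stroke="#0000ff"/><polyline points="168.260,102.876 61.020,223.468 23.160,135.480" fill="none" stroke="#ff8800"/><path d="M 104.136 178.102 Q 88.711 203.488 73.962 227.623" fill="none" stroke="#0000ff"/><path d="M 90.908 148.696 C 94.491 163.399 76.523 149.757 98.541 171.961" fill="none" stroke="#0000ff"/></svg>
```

G21
G90
G0 X97.736 Y165.949
M4 S282
G01 X106.984 Y161.280 F3976
G01 X110.221 Y151.440
G01 X105.552 Y142.192
G01 X95.712 Y138.955
G01 X86.464 Y143.624
G01 X83.227 Y153.464
G01 X87.896 Y162.712
G01 X97.736 Y165.949
M5
G0 X15.055 Y135.716
M4 S365
G01 X48.949 Y194.311 F1392
G01 X82.747 Y135.660
G01 X15.055 Y135.716
M5
G0 X152.801 Y173.102
M4 S282
G01 X141.570 Y207.667 F3976
G01 X112.167 Y229.030
G01 X75.823 Y229.030
G01 X46.420 Y207.667
G01 X35.189 Y173.102
G01 X46.420 Y138.537
G01 X75.823 Y117.174
G01 X112.167 Y117.174
G01 X141.570 Y138.537
G01 X152.801 Y173.102
M5
G0 X41.410 Y132.328
M4 S282
G01 X144.608 Y132.328 F3976
G01 X144.608 Y88.274
G01 X41.410 Y88.274
G01 X41.410 Y132.328
M5
G0 X168.260 Y139.730
M4 S365
G01 X61.020 Y19.138 F1392
G01 X23.160 Y107.126
M5
G0 X104.136 Y64.504
M4 S282
G01 X97.993 Y54.400 F3976
G01 X91.904 Y44.395
G01 X85.869 Y34.491
G01 X79.889 Y24.687
G01 X73.962 Y14.983
M5
G0 X90.908 Y93.910
M4 S282
G01 X90.964 Y87.976 F3976
G01 X88.801 Y85.764
G01 X87.374 Y84.192
G01 X89.636 Y80.179
G01 X98.541 Y70.645
M5

Since the viewBox matches the mm dimensions, user units are millimetres directly. The only transform is the Y-flip y_m = 242.606 − y_svg.

Shape 1 is a regular polygon drawn with `<polygon>`. Its stroke #0000ff means engrave at S282, F3976. After flipping Y the toolpath is (97.736,165.949) → (106.984,161.280) → (110.221,151.440) → (105.552,142.192) → (95.712,138.955) → (86.464,143.624) → (83.227,153.464) → (87.896,162.712) → (97.736,165.949), returning to the start.

Shape 2 is a regular polygon drawn with `<polygon>`. Its stroke #ff8800 means score at S365, F1392. After flipping Y the toolpath is (15.055,135.716) → (48.949,194.311) → (82.747,135.660) → (15.055,135.716), returning to the start.

Shape 3 is a circle drawn with `<circle>`. Its stroke #0000ff means engrave at S282, F3976. After flipping Y the toolpath is (152.801,173.102) → (141.570,207.667) → (112.167,229.030) → (75.823,229.030) → (46.420,207.667) → (35.189,173.102) → (46.420,138.537) → (75.823,117.174) → (112.167,117.174) → (141.570,138.537) → (152.801,173.102), returning to the start.

Shape 4 is a rectangle drawn with `<rect>`. Its stroke #0000ff means engrave at S282, F3976. After flipping Y the toolpath is (41.410,132.328) → (144.608,132.328) → (144.608,88.274) → (41.410,88.274) → (41.410,132.328), returning to the start.

Shape 5 is a open polyline drawn with `<polyline>`. Its stroke #ff8800 means score at S365, F1392. After flipping Y the toolpath is (168.260,139.730) → (61.020,19.138) → (23.160,107.126).

Shape 6 is a quadratic bezier drawn with `<path>`. Its stroke #0000ff means engrave at S282, F3976. After flipping Y the toolpath is (104.136,64.504) → (97.993,54.400) → (91.904,44.395) → (85.869,34.491) → (79.889,24.687) → (73.962,14.983).

Shape 7 is a cubic bezier drawn with `<path>`. Its stroke #0000ff means engrave at S282, F3976. After flipping Y the toolpath is (90.908,93.910) → (90.964,87.976) → (88.801,85.764) → (87.374,84.192) → (89.636,80.179) → (98.541,70.645).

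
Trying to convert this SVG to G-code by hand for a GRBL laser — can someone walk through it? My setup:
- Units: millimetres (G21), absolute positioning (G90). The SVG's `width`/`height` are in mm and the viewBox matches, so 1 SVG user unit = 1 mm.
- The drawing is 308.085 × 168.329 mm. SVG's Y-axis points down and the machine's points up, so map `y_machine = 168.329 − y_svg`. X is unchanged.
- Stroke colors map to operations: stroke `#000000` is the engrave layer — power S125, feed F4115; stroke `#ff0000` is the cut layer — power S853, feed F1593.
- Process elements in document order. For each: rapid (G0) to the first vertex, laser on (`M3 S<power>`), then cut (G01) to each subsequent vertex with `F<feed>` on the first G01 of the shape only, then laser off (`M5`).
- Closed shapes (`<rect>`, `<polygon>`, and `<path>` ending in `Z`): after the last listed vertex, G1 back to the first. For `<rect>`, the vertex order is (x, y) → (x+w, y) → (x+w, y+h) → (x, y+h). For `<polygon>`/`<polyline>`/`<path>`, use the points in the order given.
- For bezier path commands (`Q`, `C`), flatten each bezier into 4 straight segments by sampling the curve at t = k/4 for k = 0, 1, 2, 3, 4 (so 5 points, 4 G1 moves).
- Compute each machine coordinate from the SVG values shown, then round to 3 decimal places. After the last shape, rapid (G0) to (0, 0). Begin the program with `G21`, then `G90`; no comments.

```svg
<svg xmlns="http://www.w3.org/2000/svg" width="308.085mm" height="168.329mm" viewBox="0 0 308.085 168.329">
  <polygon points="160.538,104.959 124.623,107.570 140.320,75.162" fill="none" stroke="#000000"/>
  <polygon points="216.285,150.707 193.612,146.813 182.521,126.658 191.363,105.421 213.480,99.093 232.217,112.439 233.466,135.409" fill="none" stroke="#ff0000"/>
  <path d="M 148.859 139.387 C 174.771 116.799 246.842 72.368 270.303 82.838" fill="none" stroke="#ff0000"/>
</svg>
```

Since the viewBox matches the mm dimensions, user units are millimetres directly. The only transform is the Y-flip y_m = 168.329 − y_svg.

Shape 1 is a regular polygon drawn with `<polygon>`. Its stroke #000000 means engrave at S125, F4115. After flipping Y the toolpath is (160.538,63.370) → (124.623,60.759) → (140.320,93.167) → (160.538,63.370), returning to the start.

Shape 2 is a regular polygon drawn with `<polygon>`. Its stroke #ff0000 means cut at S853, F1593. After flipping Y the toolpath is (216.285,17.622) → (193.612,21.516) → (182.521,41.671) → (191.363,62.908) → (213.480,69.236) → (232.217,55.890) → (233.466,32.920) → (216.285,17.622), returning to the start.

Shape 3 is a cubic bezier drawn with `<path>`. Its stroke #ff0000 means cut at S853, F1593. After flipping Y the toolpath is (148.859,28.942) → (175.467,48.779) → (210.500,69.613) → (245.074,84.249) → (270.303,85.491).

G21
G90
G0 X160.538 Y63.370
M3 S125
G01 X124.623 Y60.759 F4115
G01 X140.320 Y93.167
G01 X160.538 Y63.370
M5
G0 X216.285 Y17.622
M3 S853
G01 X193.612 Y21.516 F1593
G01 X182.521 Y41.671
G01 X191.363 Y62.908
G01 X213.480 Y69.236
G01 X232.217 Y55.890
G01 X233.466 Y32.920
G01 X216.285 Y17.622
M5
G0 X148.859 Y28.942
M3 S853
G01 X175.467 Y48.779 F1593
G01 X210.500 Y69.613
G01 X245.074 Y84.249
G01 X270.303 Y85.491
M5
G0 X0.000 Y0.000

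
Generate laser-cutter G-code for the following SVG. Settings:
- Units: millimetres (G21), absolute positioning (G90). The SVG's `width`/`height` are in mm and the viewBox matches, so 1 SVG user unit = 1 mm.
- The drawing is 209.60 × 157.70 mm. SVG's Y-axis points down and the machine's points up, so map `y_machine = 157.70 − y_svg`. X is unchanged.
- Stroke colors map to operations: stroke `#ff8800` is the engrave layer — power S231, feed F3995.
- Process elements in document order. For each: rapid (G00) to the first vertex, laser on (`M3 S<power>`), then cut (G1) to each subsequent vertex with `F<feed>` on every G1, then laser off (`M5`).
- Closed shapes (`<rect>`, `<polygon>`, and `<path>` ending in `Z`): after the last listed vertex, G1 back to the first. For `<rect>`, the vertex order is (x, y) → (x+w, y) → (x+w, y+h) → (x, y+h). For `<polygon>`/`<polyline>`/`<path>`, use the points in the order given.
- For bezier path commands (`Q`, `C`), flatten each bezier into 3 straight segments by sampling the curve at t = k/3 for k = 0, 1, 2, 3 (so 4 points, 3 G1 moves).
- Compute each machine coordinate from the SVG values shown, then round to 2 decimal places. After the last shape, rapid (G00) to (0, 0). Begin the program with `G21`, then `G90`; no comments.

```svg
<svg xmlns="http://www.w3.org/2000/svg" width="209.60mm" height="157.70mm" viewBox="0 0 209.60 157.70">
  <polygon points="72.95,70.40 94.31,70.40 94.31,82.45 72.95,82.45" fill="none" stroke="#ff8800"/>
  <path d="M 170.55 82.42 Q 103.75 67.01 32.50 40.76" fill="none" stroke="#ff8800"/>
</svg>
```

viewBox `0 0 209.60 157.70` with mm width/height → 1 unit = 1 mm. Flip: y_m = 157.70 − y_svg.

**Shape 1** — `<polygon>` rectangle, stroke `#ff8800` → engrave (S231, F3995). Machine vertices: (72.95,87.30) → (94.31,87.30) → (94.31,75.25) → (72.95,75.25) → (72.95,87.30). Closed: final G1 returns to the first vertex.

**Shape 2** — `<path>` quadratic bezier, stroke `#ff8800` → engrave (S231, F3995). Control points (SVG): P0=(170.55,82.42), P1=(103.75,67.01), P2=(32.50,40.76); sampled at t=k/3. Machine vertices: (170.55,75.28) → (125.52,86.76) → (79.51,100.64) → (32.50,116.94). Open path.

G21
G90
G00 X72.95 Y87.30
M3 S231
G1 X94.31 Y87.30 F3995
G1 X94.31 Y75.25 F3995
G1 X72.95 Y75.25 F3995
G1 X72.95 Y87.30 F3995
M5
G00 X170.55 Y75.28
M3 S231
G1 X125.52 Y86.76 F3995
G1 X79.51 Y100.64 F3995
G1 X32.50 Y116.94 F3995
M5
G00 X0.00 Y0.00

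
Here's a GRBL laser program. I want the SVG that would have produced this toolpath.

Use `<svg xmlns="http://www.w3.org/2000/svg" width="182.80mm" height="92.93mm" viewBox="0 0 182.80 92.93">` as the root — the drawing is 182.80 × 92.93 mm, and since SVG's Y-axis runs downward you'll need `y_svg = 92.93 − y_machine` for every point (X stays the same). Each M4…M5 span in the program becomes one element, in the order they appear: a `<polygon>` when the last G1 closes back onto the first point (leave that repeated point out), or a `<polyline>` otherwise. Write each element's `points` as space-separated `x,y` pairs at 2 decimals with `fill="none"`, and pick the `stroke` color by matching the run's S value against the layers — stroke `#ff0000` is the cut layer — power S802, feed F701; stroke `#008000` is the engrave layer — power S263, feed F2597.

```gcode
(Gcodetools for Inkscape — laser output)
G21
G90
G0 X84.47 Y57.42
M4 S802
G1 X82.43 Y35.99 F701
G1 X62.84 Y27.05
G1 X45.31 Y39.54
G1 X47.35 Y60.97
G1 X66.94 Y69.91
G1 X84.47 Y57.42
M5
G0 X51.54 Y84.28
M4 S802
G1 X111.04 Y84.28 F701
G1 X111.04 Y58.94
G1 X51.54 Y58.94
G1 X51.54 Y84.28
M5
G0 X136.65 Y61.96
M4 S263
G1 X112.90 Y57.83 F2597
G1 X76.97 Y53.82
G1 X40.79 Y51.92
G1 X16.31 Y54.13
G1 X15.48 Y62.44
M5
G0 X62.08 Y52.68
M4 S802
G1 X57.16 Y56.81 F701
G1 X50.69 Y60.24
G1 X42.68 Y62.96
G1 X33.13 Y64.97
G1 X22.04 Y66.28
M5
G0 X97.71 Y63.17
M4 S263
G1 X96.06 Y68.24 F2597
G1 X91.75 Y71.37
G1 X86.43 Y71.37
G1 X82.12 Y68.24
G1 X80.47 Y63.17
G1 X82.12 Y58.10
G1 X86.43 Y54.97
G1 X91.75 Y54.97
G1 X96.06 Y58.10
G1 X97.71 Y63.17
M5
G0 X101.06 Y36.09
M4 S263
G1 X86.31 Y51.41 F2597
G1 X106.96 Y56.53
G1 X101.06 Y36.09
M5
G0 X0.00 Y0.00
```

Machine Y-up, SVG Y-down with viewBox height 92.93, so y_svg = 92.93 − y_machine; X carries over.

Run 1: the run's S802 means `#ff0000` (cut). The run returns to its start, so emit a `<polygon>` with points (Y-flipped): 84.47,35.51 82.43,56.94 62.84,65.88 45.31,53.39 47.35,31.96 66.94,23.02.

Run 2: the run's S802 means `#ff0000` (cut). The run returns to its start, so emit a `<polygon>` with points (Y-flipped): 51.54,8.65 111.04,8.65 111.04,33.99 51.54,33.99.

Run 3: power S263 maps to stroke `#008000` (engrave). The run is open, so emit a `<polyline>` with points (Y-flipped): 136.65,30.97 112.90,35.10 76.97,39.11 40.79,41.01 16.31,38.80 15.48,30.49.

Run 4: power S802 maps to stroke `#ff0000` (cut). The run is open, so emit a `<polyline>` with points (Y-flipped): 62.08,40.25 57.16,36.12 50.69,32.69 42.68,29.97 33.13,27.96 22.04,26.65.

Run 5: power S263 maps to stroke `#008000` (engrave). The run returns to its start, so emit a `<polygon>` with points (Y-flipped): 97.71,29.76 96.06,24.69 91.75,21.56 86.43,21.56 82.12,24.69 80.47,29.76 82.12,34.83 86.43,37.96 91.75,37.96 96.06,34.83.

Run 6: power S263 maps to stroke `#008000` (engrave). The run returns to its start, so emit a `<polygon>` with points (Y-flipped): 101.06,56.84 86.31,41.52 106.96,36.40.

<svg xmlns="http://www.w3.org/2000/svg" width="182.80mm" height="92.93mm" viewBox="0 0 182.80 92.93">
  <polygon points="84.47,35.51 82.43,56.94 62.84,65.88 45.31,53.39 47.35,31.96 66.94,23.02" fill="none" stroke="#ff0000"/>
  <polygon points="51.54,8.65 111.04,8.65 111.04,33.99 51.54,33.99" fill="none" stroke="#ff0000"/>
  <polyline points="136.65,30.97 112.90,35.10 76.97,39.11 40.79,41.01 16.31,38.80 15.48,30.49" fill="none" stroke="#008000"/>
  <polyline points="62.08,40.25 57.16,36.12 50.69,32.69 42.68,29.97 33.13,27.96 22.04,26.65" fill="none" stroke="#ff0000"/>
  <polygon points="97.71,29.76 96.06,24.69 91.75,21.56 86.43,21.56 82.12,24.69 80.47,29.76 82.12,34.83 86.43,37.96 91.75,37.96 96.06,34.83" fill="none" stroke="#008000"/>
  <polygon points="101.06,56.84 86.31,41.52 106.96,36.40" fill="none" stroke="#008000"/>
</svg>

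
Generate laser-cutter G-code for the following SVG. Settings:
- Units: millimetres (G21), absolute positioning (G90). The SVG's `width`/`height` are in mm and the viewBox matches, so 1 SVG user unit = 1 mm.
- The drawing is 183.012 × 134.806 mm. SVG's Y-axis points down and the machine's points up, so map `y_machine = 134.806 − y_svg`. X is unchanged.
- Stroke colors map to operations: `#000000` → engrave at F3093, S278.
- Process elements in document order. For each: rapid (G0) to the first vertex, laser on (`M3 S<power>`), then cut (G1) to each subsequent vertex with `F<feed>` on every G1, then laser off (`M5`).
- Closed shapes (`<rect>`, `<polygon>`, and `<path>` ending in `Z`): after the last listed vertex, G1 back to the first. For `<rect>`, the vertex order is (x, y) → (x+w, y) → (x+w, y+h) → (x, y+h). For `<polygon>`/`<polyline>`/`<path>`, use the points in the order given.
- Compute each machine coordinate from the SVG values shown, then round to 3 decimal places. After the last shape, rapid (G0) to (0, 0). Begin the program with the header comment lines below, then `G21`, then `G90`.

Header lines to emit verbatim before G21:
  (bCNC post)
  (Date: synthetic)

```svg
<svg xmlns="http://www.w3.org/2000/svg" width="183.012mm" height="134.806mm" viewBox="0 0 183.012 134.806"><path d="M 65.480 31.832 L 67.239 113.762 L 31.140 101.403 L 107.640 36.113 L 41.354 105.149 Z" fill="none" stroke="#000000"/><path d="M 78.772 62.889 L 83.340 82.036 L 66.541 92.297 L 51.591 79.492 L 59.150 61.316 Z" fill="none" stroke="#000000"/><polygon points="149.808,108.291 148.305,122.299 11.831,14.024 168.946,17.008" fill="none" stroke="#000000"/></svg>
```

viewBox `0 0 183.012 134.806` with mm width/height → 1 unit = 1 mm. Flip: y_m = 134.806 − y_svg.

**Shape 1** — `<path>` closed polygon, stroke `#000000` → engrave (S278, F3093). Machine vertices: (65.480,102.974) → (67.239,21.044) → (31.140,33.403) → (107.640,98.693) → (41.354,29.657) → (65.480,102.974). Closed: final G1 returns to the first vertex.

**Shape 2** — `<path>` regular polygon, stroke `#000000` → engrave (S278, F3093). Machine vertices: (78.772,71.917) → (83.340,52.770) → (66.541,42.509) → (51.591,55.314) → (59.150,73.490) → (78.772,71.917). Closed: final G1 returns to the first vertex.

**Shape 3** — `<polygon>` closed polygon, stroke `#000000` → engrave (S278, F3093). Machine vertices: (149.808,26.515) → (148.305,12.507) → (11.831,120.782) → (168.946,117.798) → (149.808,26.515). Closed: final G1 returns to the first vertex.

(bCNC post)
(Date: synthetic)
G21
G90
G0 X65.480 Y102.974
M3 S278
G1 X67.239 Y21.044 F3093
G1 X31.140 Y33.403 F3093
G1 X107.640 Y98.693 F3093
G1 X41.354 Y29.657 F3093
G1 X65.480 Y102.974 F3093
M5
G0 X78.772 Y71.917
M3 S278
G1 X83.340 Y52.770 F3093
G1 X66.541 Y42.509 F3093
G1 X51.591 Y55.314 F3093
G1 X59.150 Y73.490 F3093
G1 X78.772 Y71.917 F3093
M5
G0 X149.808 Y26.515
M3 S278
G1 X148.305 Y12.507 F3093
G1 X11.831 Y120.782 F3093
G1 X168.946 Y117.798 F3093
G1 X149.808 Y26.515 F3093
M5
G0 X0.000 Y0.000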